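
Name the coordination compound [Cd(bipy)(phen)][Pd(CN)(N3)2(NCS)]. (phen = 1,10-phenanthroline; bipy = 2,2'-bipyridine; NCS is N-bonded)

(2,2'-bipyridine)(1,10-phenanthroline)cadmium(II) diazidocyanoisothiocyanatopalladate(II)

Both ions are complex: the cation is named first with the plain metal name, the anion second with the -ate form; each ion's ligands are alphabetised independently.
Cadmium is always +2 in its complexes; the cation's ligand charges sum to 0, so the complex cation is 2+.
A 1:1 salt means the anion carries the equal and opposite charge, 2−.
Anion: ligand charges sum to -4; for the ion to be 2−, Pd = +2.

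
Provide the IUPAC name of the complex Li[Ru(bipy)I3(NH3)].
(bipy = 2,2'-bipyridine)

lithium ammine(2,2'-bipyridine)triiodoruthenate(II)

The 1 lithium counter-ion carries a total charge of +1, so each complex ion is 1−.
Ligand charges: 3×iodo (-1 each), 1×ammine (neutral), 1×2,2'-bipyridine (neutral); total -3. So Ru + (-3) = 1−, giving Ru = +2.
Ligands are named alphabetically: ammine before bipyridine before iodo.
The complex ion is anionic, so ruthenium takes the -ate form ruthenate(II).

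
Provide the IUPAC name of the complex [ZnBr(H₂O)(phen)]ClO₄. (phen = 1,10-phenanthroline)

aquabromo(1,10-phenanthroline)zinc(II) perchlorate

The 1 perchlorate counter-ion carries a total charge of -1, so each complex ion is 1+.
Ligand charges: 1×aqua (neutral), 1×1,10-phenanthroline (neutral), 1×bromo (-1 each); total -1. So Zn + (-1) = 1+, giving Zn = +2.
Ligands are named alphabetically: aqua before bromo before phenanthroline.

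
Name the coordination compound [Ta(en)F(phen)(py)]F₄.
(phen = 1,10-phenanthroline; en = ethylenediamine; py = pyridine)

The 4 fluoride counter-ions carry a total charge of -4, so each complex ion is 4+.
Ligand charges: 1×1,10-phenanthroline (neutral), 1×ethylenediamine (neutral), 1×pyridine (neutral), 1×fluoro (-1 each); total -1. So Ta + (-1) = 4+, giving Ta = +5.
Ligands are named alphabetically: ethylenediamine before fluoro before phenanthroline before pyridine.

(ethylenediamine)fluoro(1,10-phenanthroline)(pyridine)tantalum(V) fluoride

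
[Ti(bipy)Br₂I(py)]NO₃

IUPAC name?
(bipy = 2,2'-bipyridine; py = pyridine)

The 1 nitrate counter-ion carries a total charge of -1, so each complex ion is 1+.
Ligand charges: 1×iodo (-1 each), 2×bromo (-1 each), 1×2,2'-bipyridine (neutral), 1×pyridine (neutral); total -3. So Ti + (-3) = 1+, giving Ti = +4.
Ligands are named alphabetically: bipyridine before bromo before iodo before pyridine.

(2,2'-bipyridine)dibromoiodo(pyridine)titanium(IV) nitrate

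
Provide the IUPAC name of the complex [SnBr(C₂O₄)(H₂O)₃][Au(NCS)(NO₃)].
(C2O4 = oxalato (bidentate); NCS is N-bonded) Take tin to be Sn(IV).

Both ions are complex: the cation is named first with the plain metal name, the anion second with the -ate form; each ion's ligands are alphabetised independently.
Sn is given as +4; the cation's ligand charges sum to -3, so the complex cation is 1+.
A 1:1 salt means the anion carries the equal and opposite charge, 1−.
Anion: ligand charges sum to -2; for the ion to be 1−, Au = +1.

triaquabromooxalatotin(IV) isothiocyanatonitratoaurate(I)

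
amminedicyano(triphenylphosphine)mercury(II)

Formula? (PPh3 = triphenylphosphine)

Ligands: 1 triphenylphosphine (PPh3, neutral), 1 ammine (NH3, neutral), 2 cyano (CN, -1). Ligand charge sum = -2.
With Hg in oxidation state +2, the complex ion is [Hg...].

[Hg(CN)2(NH3)(PPh3)]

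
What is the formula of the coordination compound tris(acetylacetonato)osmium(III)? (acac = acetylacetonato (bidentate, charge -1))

Ligands: 3 acetylacetonato (acac, -1). Ligand charge sum = -3.
With Os in oxidation state +3, the complex ion is [Os...].

[Os(acac)3]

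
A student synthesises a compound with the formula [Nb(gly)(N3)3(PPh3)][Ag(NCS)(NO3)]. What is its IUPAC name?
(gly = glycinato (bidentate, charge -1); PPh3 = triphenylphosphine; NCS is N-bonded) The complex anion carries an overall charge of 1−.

triazido(glycinato)(triphenylphosphine)niobium(V) isothiocyanatonitratoargentate(I)

Both ions are complex: the cation is named first with the plain metal name, the anion second with the -ate form; each ion's ligands are alphabetised independently.
The complex anion is given as 1−; its ligand charges sum to -2, so Ag = +1.
A 1:1 salt means the cation carries the equal and opposite charge, 1+.
Cation: ligand charges sum to -4; for the ion to be 1+, Nb = +5.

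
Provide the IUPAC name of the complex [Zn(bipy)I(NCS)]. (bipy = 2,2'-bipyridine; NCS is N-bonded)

(2,2'-bipyridine)iodoisothiocyanatozinc(II)

There is no counter-ion, so the complex is neutral overall.
Ligand charges: 1×2,2'-bipyridine (neutral), 1×iodo (-1 each), 1×isothiocyanato (-1 each); total -2. So Zn + (-2) = 0, giving Zn = +2.
Ligands are named alphabetically: bipyridine before iodo before isothiocyanato.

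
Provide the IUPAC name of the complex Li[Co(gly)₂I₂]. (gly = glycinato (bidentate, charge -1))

lithium bis(glycinato)diiodocobaltate(III)

The 1 lithium counter-ion carries a total charge of +1, so each complex ion is 1−.
Ligand charges: 2×iodo (-1 each), 2×glycinato (-1 each); total -4. So Co + (-4) = 1−, giving Co = +3.
Ligands are named alphabetically: glycinato before iodo.
The complex ion is anionic, so cobalt takes the -ate form cobaltate(III).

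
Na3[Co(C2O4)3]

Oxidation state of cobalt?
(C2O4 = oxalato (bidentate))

+3

3 sodium outside the brackets (+1 each) → the complex ion is 3−.
Ligand charges: 3×C2O4 = -6; sum -6.
Co + (-6) = 3− ⇒ Co is +3.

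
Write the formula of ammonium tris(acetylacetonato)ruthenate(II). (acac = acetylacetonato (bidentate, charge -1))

Ligands: 3 acetylacetonato (acac, -1). Ligand charge sum = -3.
With Ru in oxidation state +2, the complex ion is [Ru...]^1−.
Charge balance with ammonium (+1) requires 1 complex ion per 1 ammonium.

NH4[Ru(acac)3]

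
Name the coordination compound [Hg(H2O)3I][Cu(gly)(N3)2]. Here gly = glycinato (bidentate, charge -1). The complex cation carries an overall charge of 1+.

triaquaiodomercury(II) diazido(glycinato)cuprate(II)

The complex cation is given as 1+; its ligand charges sum to -1, so Hg = +2.
A 1:1 salt means the anion carries the equal and opposite charge, 1−.
Anion: ligand charges sum to -3; for the ion to be 1−, Cu = +2.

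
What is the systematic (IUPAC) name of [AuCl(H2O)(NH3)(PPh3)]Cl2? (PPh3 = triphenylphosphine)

The 2 chloride counter-ions carry a total charge of -2, so each complex ion is 2+.
Ligand charges: 1×aqua (neutral), 1×ammine (neutral), 1×chloro (-1 each), 1×triphenylphosphine (neutral); total -1. So Au + (-1) = 2+, giving Au = +3.
Ligands are named alphabetically: ammine before aqua before chloro before triphenylphosphine.

ammineaquachloro(triphenylphosphine)gold(III) chloride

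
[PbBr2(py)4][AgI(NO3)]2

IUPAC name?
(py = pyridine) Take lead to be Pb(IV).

Pb is given as +4; the cation's ligand charges sum to -2, so the complex cation is 2+.
With 2 anions per cation, each anion must be 2/2 = 1−.
Anion: ligand charges sum to -2; for the ion to be 1−, Ag = +1.

dibromotetrakis(pyridine)lead(IV) iodonitratoargentate(I)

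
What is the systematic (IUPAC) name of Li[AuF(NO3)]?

The 1 lithium counter-ion carries a total charge of +1, so each complex ion is 1−.
Ligand charges: 1×fluoro (-1 each), 1×nitrato (-1 each); total -2. So Au + (-2) = 1−, giving Au = +1.
Ligands are named alphabetically: fluoro before nitrato.
The complex ion is anionic, so gold takes the -ate form aurate(I).

lithium fluoronitratoaurate(I)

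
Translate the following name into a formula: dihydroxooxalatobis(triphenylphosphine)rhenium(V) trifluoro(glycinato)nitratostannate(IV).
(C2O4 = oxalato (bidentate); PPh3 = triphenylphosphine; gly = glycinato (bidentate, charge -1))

[Re(C2O4)(OH)2(PPh3)2][SnF3(gly)(NO3)]

Cation [Re…]: ligand charges -4, Re(V) ⇒ ion charge 1+.
Anion [Sn…]: ligand charges -5, Sn(IV) ⇒ ion charge 1−.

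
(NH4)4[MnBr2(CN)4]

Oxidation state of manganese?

4 ammonium outside the brackets (+1 each) → the complex ion is 4−.
Ligand charges: 4×CN = -4; 2×Br = -2; sum -6.
Mn + (-6) = 4− ⇒ Mn is +2.

+2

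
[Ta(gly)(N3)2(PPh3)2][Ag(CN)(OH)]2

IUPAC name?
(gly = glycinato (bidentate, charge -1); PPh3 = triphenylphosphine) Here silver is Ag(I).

Both ions are complex: the cation is named first with the plain metal name, the anion second with the -ate form; each ion's ligands are alphabetised independently.
Ag is given as +1; the anion's ligand charges sum to -2, so the complex anion is 1−.
With 2 anions per cation, the cation must be 2×1 = 2+.
Cation: ligand charges sum to -3; for the ion to be 2+, Ta = +5.

diazido(glycinato)bis(triphenylphosphine)tantalum(V) cyanohydroxoargentate(I)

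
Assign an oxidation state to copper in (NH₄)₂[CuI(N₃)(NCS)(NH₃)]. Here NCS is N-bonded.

2 ammonium outside the brackets (+1 each) → the complex ion is 2−.
Ligand charges: 1×NH3 neutral; 1×I = -1; 1×N3 = -1; 1×NCS = -1; sum -3.
Cu + (-3) = 2− ⇒ Cu is +1.

+1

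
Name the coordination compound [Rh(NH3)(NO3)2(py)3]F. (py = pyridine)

amminedinitratotris(pyridine)rhodium(III) fluoride

The 1 fluoride counter-ion carries a total charge of -1, so each complex ion is 1+.
Ligand charges: 2×nitrato (-1 each), 3×pyridine (neutral), 1×ammine (neutral); total -2. So Rh + (-2) = 1+, giving Rh = +3.
Ligands are named alphabetically: ammine before nitrato before pyridine.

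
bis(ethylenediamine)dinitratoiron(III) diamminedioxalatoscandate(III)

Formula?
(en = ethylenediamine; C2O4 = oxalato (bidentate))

[Fe(en)2(NO3)2][Sc(C2O4)2(NH3)2]

Cation [Fe…]: ligand charges -2, Fe(III) ⇒ ion charge 1+.
Anion [Sc…]: ligand charges -4, Sc(III) ⇒ ion charge 1−.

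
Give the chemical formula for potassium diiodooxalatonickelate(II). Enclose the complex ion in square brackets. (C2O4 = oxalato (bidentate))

K2[Ni(C2O4)I2]

Ligands: 2 iodo (I, -1), 1 oxalato (C2O4, -2). Ligand charge sum = -4.
With Ni in oxidation state +2, the complex ion is [Ni...]^2−.
Charge balance with potassium (+1) requires 1 complex ion per 2 potassium.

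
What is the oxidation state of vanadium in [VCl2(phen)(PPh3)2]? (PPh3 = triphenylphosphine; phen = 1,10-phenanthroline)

+2

No counter-ion: the bracketed complex is neutral.
Ligand charges: 2×PPh3 neutral; 1×phen neutral; 2×Cl = -2; sum -2.
V + (-2) = 0 ⇒ V is +2.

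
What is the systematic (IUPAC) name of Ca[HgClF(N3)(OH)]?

The 1 calcium counter-ion carries a total charge of +2, so each complex ion is 2−.
Ligand charges: 1×hydroxo (-1 each), 1×chloro (-1 each), 1×fluoro (-1 each), 1×azido (-1 each); total -4. So Hg + (-4) = 2−, giving Hg = +2.
Ligands are named alphabetically: azido before chloro before fluoro before hydroxo.
The complex ion is anionic, so mercury takes the -ate form mercurate(II).

calcium azidochlorofluorohydroxomercurate(II)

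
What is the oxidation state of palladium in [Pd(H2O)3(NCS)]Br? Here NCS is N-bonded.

+2

1 bromide outside the brackets (-1 each) → the complex ion is 1+.
Ligand charges: 1×NCS = -1; 3×H2O neutral; sum -1.
Pd + (-1) = 1+ ⇒ Pd is +2.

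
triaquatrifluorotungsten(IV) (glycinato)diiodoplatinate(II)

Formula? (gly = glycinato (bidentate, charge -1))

Cation [W…]: ligand charges -3, W(IV) ⇒ ion charge 1+.
Anion [Pt…]: ligand charges -3, Pt(II) ⇒ ion charge 1−.
One 1+ cation balances one 1− anion.

[WF3(H2O)3][Pt(gly)I2]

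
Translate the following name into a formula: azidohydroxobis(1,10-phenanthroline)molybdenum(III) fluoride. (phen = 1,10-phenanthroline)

[Mo(N3)(OH)(phen)2]F

Ligands: 2 1,10-phenanthroline (phen, neutral), 1 azido (N3, -1), 1 hydroxo (OH, -1). Ligand charge sum = -2.
Charge balance with fluoride (-1) requires 1 complex ion per 1 fluoride.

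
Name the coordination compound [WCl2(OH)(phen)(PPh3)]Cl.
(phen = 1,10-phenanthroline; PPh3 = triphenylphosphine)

dichlorohydroxo(1,10-phenanthroline)(triphenylphosphine)tungsten(IV) chloride

The 1 chloride counter-ion carries a total charge of -1, so each complex ion is 1+.
Ligand charges: 1×1,10-phenanthroline (neutral), 2×chloro (-1 each), 1×triphenylphosphine (neutral), 1×hydroxo (-1 each); total -3. So W + (-3) = 1+, giving W = +4.
Ligands are named alphabetically: chloro before hydroxo before phenanthroline before triphenylphosphine.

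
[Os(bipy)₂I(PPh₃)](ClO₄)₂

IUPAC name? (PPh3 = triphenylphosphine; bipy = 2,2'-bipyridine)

The 2 perchlorate counter-ions carry a total charge of -2, so each complex ion is 2+.
Ligand charges: 1×triphenylphosphine (neutral), 2×2,2'-bipyridine (neutral), 1×iodo (-1 each); total -1. So Os + (-1) = 2+, giving Os = +3.
Ligands are named alphabetically: bipyridine before iodo before triphenylphosphine.

bis(2,2'-bipyridine)iodo(triphenylphosphine)osmium(III) perchlorate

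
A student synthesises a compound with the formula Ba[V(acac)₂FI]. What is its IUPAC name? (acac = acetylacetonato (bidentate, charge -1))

barium bis(acetylacetonato)fluoroiodovanadate(II)

The 1 barium counter-ion carries a total charge of +2, so each complex ion is 2−.
Ligand charges: 1×fluoro (-1 each), 2×acetylacetonato (-1 each), 1×iodo (-1 each); total -4. So V + (-4) = 2−, giving V = +2.
Ligands are named alphabetically: acetylacetonato before fluoro before iodo.
The complex ion is anionic, so vanadium takes the -ate form vanadate(II).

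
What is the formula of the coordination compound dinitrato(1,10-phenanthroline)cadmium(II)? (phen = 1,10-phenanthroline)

Ligands: 2 nitrato (NO3, -1), 1 1,10-phenanthroline (phen, neutral). Ligand charge sum = -2.
With Cd in oxidation state +2, the complex ion is [Cd...].

[Cd(NO3)2(phen)]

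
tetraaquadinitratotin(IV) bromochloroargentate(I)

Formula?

Cation [Sn…]: ligand charges -2, Sn(IV) ⇒ ion charge 2+.
Anion [Ag…]: ligand charges -2, Ag(I) ⇒ ion charge 1−.
One 2+ cation requires 2 of the 1− anion.

[Sn(H2O)4(NO3)2][AgBrCl]2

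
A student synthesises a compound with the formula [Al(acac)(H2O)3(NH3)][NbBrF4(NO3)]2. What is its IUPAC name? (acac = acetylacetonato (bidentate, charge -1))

(acetylacetonato)amminetriaquaaluminium(III) bromotetrafluoronitratoniobate(V)

Both ions are complex: the cation is named first with the plain metal name, the anion second with the -ate form; each ion's ligands are alphabetised independently.
Aluminium is always +3 in its complexes; the cation's ligand charges sum to -1, so the complex cation is 2+.
With 2 anions per cation, each anion must be 2/2 = 1−.
Anion: ligand charges sum to -6; for the ion to be 1−, Nb = +5.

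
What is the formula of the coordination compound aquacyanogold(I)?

Ligands: 1 cyano (CN, -1), 1 aqua (H2O, neutral). Ligand charge sum = -1.
With Au in oxidation state +1, the complex ion is [Au...].

[Au(CN)(H2O)]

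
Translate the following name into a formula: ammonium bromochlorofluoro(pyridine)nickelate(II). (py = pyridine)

NH4[NiBrClF(py)]

Ligands: 1 bromo (Br, -1), 1 chloro (Cl, -1), 1 pyridine (py, neutral), 1 fluoro (F, -1). Ligand charge sum = -3.
Charge balance with ammonium (+1) requires 1 complex ion per 1 ammonium.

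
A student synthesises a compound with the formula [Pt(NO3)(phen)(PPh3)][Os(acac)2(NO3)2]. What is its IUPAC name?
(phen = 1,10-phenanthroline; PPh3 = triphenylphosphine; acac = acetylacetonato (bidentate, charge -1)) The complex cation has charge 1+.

The complex cation is given as 1+; its ligand charges sum to -1, so Pt = +2.
A 1:1 salt means the anion carries the equal and opposite charge, 1−.
Anion: ligand charges sum to -4; for the ion to be 1−, Os = +3.

nitrato(1,10-phenanthroline)(triphenylphosphine)platinum(II) bis(acetylacetonato)dinitratoosmate(III)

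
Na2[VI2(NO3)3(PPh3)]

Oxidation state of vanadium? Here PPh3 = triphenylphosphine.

+3

2 sodium outside the brackets (+1 each) → the complex ion is 2−.
Ligand charges: 2×I = -2; 1×PPh3 neutral; 3×NO3 = -3; sum -5.
V + (-5) = 2− ⇒ V is +3.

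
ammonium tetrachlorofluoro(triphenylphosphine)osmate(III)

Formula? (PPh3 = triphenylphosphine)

Ligands: 4 chloro (Cl, -1), 1 fluoro (F, -1), 1 triphenylphosphine (PPh3, neutral). Ligand charge sum = -5.
With Os in oxidation state +3, the complex ion is [Os...]^2−.
Charge balance with ammonium (+1) requires 1 complex ion per 2 ammonium.

(NH4)2[OsCl4F(PPh3)]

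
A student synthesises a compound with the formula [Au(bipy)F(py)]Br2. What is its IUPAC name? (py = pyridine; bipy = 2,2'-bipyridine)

The 2 bromide counter-ions carry a total charge of -2, so each complex ion is 2+.
Ligand charges: 1×pyridine (neutral), 1×2,2'-bipyridine (neutral), 1×fluoro (-1 each); total -1. So Au + (-1) = 2+, giving Au = +3.
Ligands are named alphabetically: bipyridine before fluoro before pyridine.

(2,2'-bipyridine)fluoro(pyridine)gold(III) bromide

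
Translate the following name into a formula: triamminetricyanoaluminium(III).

[Al(CN)3(NH3)3]

Ligands: 3 cyano (CN, -1), 3 ammine (NH3, neutral). Ligand charge sum = -3.
With Al in oxidation state +3, the complex ion is [Al...].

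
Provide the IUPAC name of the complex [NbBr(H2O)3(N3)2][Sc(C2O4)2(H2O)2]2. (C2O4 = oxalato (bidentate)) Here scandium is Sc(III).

triaquadiazidobromoniobium(V) diaquadioxalatoscandate(III)

Both ions are complex: the cation is named first with the plain metal name, the anion second with the -ate form; each ion's ligands are alphabetised independently.
Sc is given as +3; the anion's ligand charges sum to -4, so the complex anion is 1−.
With 2 anions per cation, the cation must be 2×1 = 2+.
Cation: ligand charges sum to -3; for the ion to be 2+, Nb = +5.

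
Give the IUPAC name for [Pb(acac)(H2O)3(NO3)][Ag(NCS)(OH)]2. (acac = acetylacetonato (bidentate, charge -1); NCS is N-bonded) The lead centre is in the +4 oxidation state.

Both ions are complex: the cation is named first with the plain metal name, the anion second with the -ate form; each ion's ligands are alphabetised independently.
Pb is given as +4; the cation's ligand charges sum to -2, so the complex cation is 2+.
With 2 anions per cation, each anion must be 2/2 = 1−.
Anion: ligand charges sum to -2; for the ion to be 1−, Ag = +1.

(acetylacetonato)triaquanitratolead(IV) hydroxoisothiocyanatoargentate(I)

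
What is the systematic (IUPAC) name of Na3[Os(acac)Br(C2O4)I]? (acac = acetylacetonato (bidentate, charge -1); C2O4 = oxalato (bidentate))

sodium (acetylacetonato)bromoiodooxalatoosmate(II)

The 3 sodium counter-ions carry a total charge of +3, so each complex ion is 3−.
Ligand charges: 1×iodo (-1 each), 1×acetylacetonato (-1 each), 1×oxalato (-2 each), 1×bromo (-1 each); total -5. So Os + (-5) = 3−, giving Os = +2.
Ligands are named alphabetically: acetylacetonato before bromo before iodo before oxalato.
The complex ion is anionic, so osmium takes the -ate form osmate(II).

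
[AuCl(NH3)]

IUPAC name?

amminechlorogold(I)

There is no counter-ion, so the complex is neutral overall.
Ligand charges: 1×chloro (-1 each), 1×ammine (neutral); total -1. So Au + (-1) = 0, giving Au = +1.
Ligands are named alphabetically: ammine before chloro.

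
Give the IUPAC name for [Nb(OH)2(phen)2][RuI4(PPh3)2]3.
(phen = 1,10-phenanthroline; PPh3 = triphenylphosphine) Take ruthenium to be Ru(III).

Both ions are complex: the cation is named first with the plain metal name, the anion second with the -ate form; each ion's ligands are alphabetised independently.
Ru is given as +3; the anion's ligand charges sum to -4, so the complex anion is 1−.
With 3 anions per cation, the cation must be 3×1 = 3+.
Cation: ligand charges sum to -2; for the ion to be 3+, Nb = +5.

dihydroxobis(1,10-phenanthroline)niobium(V) tetraiodobis(triphenylphosphine)ruthenate(III)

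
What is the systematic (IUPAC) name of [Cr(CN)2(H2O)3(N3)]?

triaquaazidodicyanochromium(III)

There is no counter-ion, so the complex is neutral overall.
Ligand charges: 2×cyano (-1 each), 1×azido (-1 each), 3×aqua (neutral); total -3. So Cr + (-3) = 0, giving Cr = +3.
Ligands are named alphabetically: aqua before azido before cyano.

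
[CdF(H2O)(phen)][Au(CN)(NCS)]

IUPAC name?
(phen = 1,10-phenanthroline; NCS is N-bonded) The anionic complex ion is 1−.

aquafluoro(1,10-phenanthroline)cadmium(II) cyanoisothiocyanatoaurate(I)

Both ions are complex: the cation is named first with the plain metal name, the anion second with the -ate form; each ion's ligands are alphabetised independently.
The complex anion is given as 1−; its ligand charges sum to -2, so Au = +1.
A 1:1 salt means the cation carries the equal and opposite charge, 1+.
Cation: ligand charges sum to -1; for the ion to be 1+, Cd = +2.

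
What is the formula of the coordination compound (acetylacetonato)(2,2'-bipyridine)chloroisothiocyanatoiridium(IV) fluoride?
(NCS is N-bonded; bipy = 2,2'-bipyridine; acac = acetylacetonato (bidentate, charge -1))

Ligands: 1 isothiocyanato (NCS, -1), 1 2,2'-bipyridine (bipy, neutral), 1 chloro (Cl, -1), 1 acetylacetonato (acac, -1). Ligand charge sum = -3.
Charge balance with fluoride (-1) requires 1 complex ion per 1 fluoride.

[Ir(acac)(bipy)Cl(NCS)]F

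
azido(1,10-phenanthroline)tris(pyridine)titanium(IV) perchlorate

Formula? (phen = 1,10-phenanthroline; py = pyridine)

Ligands: 1 1,10-phenanthroline (phen, neutral), 1 azido (N3, -1), 3 pyridine (py, neutral). Ligand charge sum = -1.
With Ti in oxidation state +4, the complex ion is [Ti...]^3+.
Charge balance with perchlorate (-1) requires 1 complex ion per 3 perchlorate.

[Ti(N3)(phen)(py)3](ClO4)3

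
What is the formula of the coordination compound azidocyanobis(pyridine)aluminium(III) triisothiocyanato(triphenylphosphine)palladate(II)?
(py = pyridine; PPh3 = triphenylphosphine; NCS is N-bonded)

[Al(CN)(N3)(py)2][Pd(NCS)3(PPh3)]

Cation [Al…]: ligand charges -2, Al(III) ⇒ ion charge 1+.
Anion [Pd…]: ligand charges -3, Pd(II) ⇒ ion charge 1−.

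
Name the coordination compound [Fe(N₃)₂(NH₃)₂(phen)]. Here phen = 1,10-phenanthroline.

There is no counter-ion, so the complex is neutral overall.
Ligand charges: 2×azido (-1 each), 1×1,10-phenanthroline (neutral), 2×ammine (neutral); total -2. So Fe + (-2) = 0, giving Fe = +2.
Ligands are named alphabetically: ammine before azido before phenanthroline.

diamminediazido(1,10-phenanthroline)iron(II)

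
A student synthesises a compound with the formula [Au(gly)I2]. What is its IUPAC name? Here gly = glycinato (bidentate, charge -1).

(glycinato)diiodogold(III)

There is no counter-ion, so the complex is neutral overall.
Ligand charges: 1×glycinato (-1 each), 2×iodo (-1 each); total -3. So Au + (-3) = 0, giving Au = +3.
Ligands are named alphabetically: glycinato before iodo.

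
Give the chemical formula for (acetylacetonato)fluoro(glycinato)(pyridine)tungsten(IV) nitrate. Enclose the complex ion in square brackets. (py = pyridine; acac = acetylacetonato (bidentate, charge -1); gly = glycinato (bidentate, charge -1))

Ligands: 1 fluoro (F, -1), 1 pyridine (py, neutral), 1 acetylacetonato (acac, -1), 1 glycinato (gly, -1). Ligand charge sum = -3.
Charge balance with nitrate (-1) requires 1 complex ion per 1 nitrate.

[W(acac)F(gly)(py)]NO3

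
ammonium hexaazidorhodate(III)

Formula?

Ligands: 6 azido (N3, -1). Ligand charge sum = -6.
With Rh in oxidation state +3, the complex ion is [Rh...]^3−.
Charge balance with ammonium (+1) requires 1 complex ion per 3 ammonium.

(NH4)3[Rh(N3)6]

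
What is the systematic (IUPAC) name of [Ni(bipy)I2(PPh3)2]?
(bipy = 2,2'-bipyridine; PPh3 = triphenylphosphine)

There is no counter-ion, so the complex is neutral overall.
Ligand charges: 2×iodo (-1 each), 1×2,2'-bipyridine (neutral), 2×triphenylphosphine (neutral); total -2. So Ni + (-2) = 0, giving Ni = +2.
Ligands are named alphabetically: bipyridine before iodo before triphenylphosphine.

(2,2'-bipyridine)diiodobis(triphenylphosphine)nickel(II)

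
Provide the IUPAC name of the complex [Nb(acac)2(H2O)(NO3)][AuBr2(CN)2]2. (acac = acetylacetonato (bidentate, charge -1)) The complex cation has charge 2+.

bis(acetylacetonato)aquanitratoniobium(V) dibromodicyanoaurate(III)

The complex cation is given as 2+; its ligand charges sum to -3, so Nb = +5.
With 2 anions per cation, each anion must be 2/2 = 1−.
Anion: ligand charges sum to -4; for the ion to be 1−, Au = +3.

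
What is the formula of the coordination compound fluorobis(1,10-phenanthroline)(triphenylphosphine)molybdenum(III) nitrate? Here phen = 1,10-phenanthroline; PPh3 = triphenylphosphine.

[MoF(phen)2(PPh3)](NO3)2

Ligands: 2 1,10-phenanthroline (phen, neutral), 1 triphenylphosphine (PPh3, neutral), 1 fluoro (F, -1). Ligand charge sum = -1.
Charge balance with nitrate (-1) requires 1 complex ion per 2 nitrate.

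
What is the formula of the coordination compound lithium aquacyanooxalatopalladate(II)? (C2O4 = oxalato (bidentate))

Ligands: 1 cyano (CN, -1), 1 aqua (H2O, neutral), 1 oxalato (C2O4, -2). Ligand charge sum = -3.
Charge balance with lithium (+1) requires 1 complex ion per 1 lithium.

Li[Pd(C2O4)(CN)(H2O)]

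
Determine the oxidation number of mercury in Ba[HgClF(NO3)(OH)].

+2

1 barium outside the brackets (+2 each) → the complex ion is 2−.
Ligand charges: 1×F = -1; 1×OH = -1; 1×NO3 = -1; 1×Cl = -1; sum -4.
Hg + (-4) = 2− ⇒ Hg is +2.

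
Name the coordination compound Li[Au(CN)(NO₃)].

The 1 lithium counter-ion carries a total charge of +1, so each complex ion is 1−.
Ligand charges: 1×cyano (-1 each), 1×nitrato (-1 each); total -2. So Au + (-2) = 1−, giving Au = +1.
Ligands are named alphabetically: cyano before nitrato.
The complex ion is anionic, so gold takes the -ate form aurate(I).

lithium cyanonitratoaurate(I)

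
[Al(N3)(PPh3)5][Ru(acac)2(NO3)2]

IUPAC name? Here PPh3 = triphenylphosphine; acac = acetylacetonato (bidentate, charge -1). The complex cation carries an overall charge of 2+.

Both ions are complex: the cation is named first with the plain metal name, the anion second with the -ate form; each ion's ligands are alphabetised independently.
The complex cation is given as 2+; its ligand charges sum to -1, so Al = +3.
A 1:1 salt means the anion carries the equal and opposite charge, 2−.
Anion: ligand charges sum to -4; for the ion to be 2−, Ru = +2.

azidopentakis(triphenylphosphine)aluminium(III) bis(acetylacetonato)dinitratoruthenate(II)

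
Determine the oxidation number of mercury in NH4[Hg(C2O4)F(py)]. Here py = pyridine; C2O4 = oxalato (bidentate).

+2

1 ammonium outside the brackets (+1 each) → the complex ion is 1−.
Ligand charges: 1×py neutral; 1×F = -1; 1×C2O4 = -2; sum -3.
Hg + (-3) = 1− ⇒ Hg is +2.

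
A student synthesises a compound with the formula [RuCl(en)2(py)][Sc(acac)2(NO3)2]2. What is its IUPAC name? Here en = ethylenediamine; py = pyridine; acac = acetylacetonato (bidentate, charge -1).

chlorobis(ethylenediamine)(pyridine)ruthenium(III) bis(acetylacetonato)dinitratoscandate(III)

Scandium is always +3 in its complexes; the anion's ligand charges sum to -4, so the complex anion is 1−.
With 2 anions per cation, the cation must be 2×1 = 2+.
Cation: ligand charges sum to -1; for the ion to be 2+, Ru = +3.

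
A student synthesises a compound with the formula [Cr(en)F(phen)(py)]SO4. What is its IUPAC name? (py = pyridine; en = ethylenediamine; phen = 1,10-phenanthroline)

The 1 sulfate counter-ion carries a total charge of -2, so each complex ion is 2+.
Ligand charges: 1×pyridine (neutral), 1×fluoro (-1 each), 1×ethylenediamine (neutral), 1×1,10-phenanthroline (neutral); total -1. So Cr + (-1) = 2+, giving Cr = +3.
Ligands are named alphabetically: ethylenediamine before fluoro before phenanthroline before pyridine.

(ethylenediamine)fluoro(1,10-phenanthroline)(pyridine)chromium(III) sulfate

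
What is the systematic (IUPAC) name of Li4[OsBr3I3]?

The 4 lithium counter-ions carry a total charge of +4, so each complex ion is 4−.
Ligand charges: 3×iodo (-1 each), 3×bromo (-1 each); total -6. So Os + (-6) = 4−, giving Os = +2.
Ligands are named alphabetically: bromo before iodo.
The complex ion is anionic, so osmium takes the -ate form osmate(II).

lithium tribromotriiodoosmate(II)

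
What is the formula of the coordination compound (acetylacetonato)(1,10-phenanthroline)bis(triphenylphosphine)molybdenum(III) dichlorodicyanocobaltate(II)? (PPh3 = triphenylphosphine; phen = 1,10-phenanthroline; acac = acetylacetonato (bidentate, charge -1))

Cation [Mo…]: ligand charges -1, Mo(III) ⇒ ion charge 2+.
Anion [Co…]: ligand charges -4, Co(II) ⇒ ion charge 2−.
One 2+ cation balances one 2− anion.

[Mo(acac)(phen)(PPh3)2][CoCl2(CN)2]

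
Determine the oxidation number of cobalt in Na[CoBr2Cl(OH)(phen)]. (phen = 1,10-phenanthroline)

1 sodium outside the brackets (+1 each) → the complex ion is 1−.
Ligand charges: 2×Br = -2; 1×OH = -1; 1×Cl = -1; 1×phen neutral; sum -4.
Co + (-4) = 1− ⇒ Co is +3.

+3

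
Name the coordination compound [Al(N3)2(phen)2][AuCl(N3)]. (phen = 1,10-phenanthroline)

diazidobis(1,10-phenanthroline)aluminium(III) azidochloroaurate(I)

Both ions are complex: the cation is named first with the plain metal name, the anion second with the -ate form; each ion's ligands are alphabetised independently.
Aluminium is always +3 in its complexes; the cation's ligand charges sum to -2, so the complex cation is 1+.
A 1:1 salt means the anion carries the equal and opposite charge, 1−.
Anion: ligand charges sum to -2; for the ion to be 1−, Au = +1.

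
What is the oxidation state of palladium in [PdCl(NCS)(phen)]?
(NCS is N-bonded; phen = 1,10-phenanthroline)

+2

No counter-ion: the bracketed complex is neutral.
Ligand charges: 1×Cl = -1; 1×NCS = -1; 1×phen neutral; sum -2.
Pd + (-2) = 0 ⇒ Pd is +2.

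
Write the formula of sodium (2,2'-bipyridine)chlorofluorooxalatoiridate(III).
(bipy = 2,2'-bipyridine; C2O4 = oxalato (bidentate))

Na[Ir(bipy)(C2O4)ClF]

Ligands: 1 fluoro (F, -1), 1 2,2'-bipyridine (bipy, neutral), 1 chloro (Cl, -1), 1 oxalato (C2O4, -2). Ligand charge sum = -4.
With Ir in oxidation state +3, the complex ion is [Ir...]^1−.
Charge balance with sodium (+1) requires 1 complex ion per 1 sodium.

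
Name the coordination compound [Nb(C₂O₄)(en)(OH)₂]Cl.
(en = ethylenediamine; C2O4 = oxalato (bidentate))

(ethylenediamine)dihydroxooxalatoniobium(V) chloride

The 1 chloride counter-ion carries a total charge of -1, so each complex ion is 1+.
Ligand charges: 2×hydroxo (-1 each), 1×ethylenediamine (neutral), 1×oxalato (-2 each); total -4. So Nb + (-4) = 1+, giving Nb = +5.
Ligands are named alphabetically: ethylenediamine before hydroxo before oxalato.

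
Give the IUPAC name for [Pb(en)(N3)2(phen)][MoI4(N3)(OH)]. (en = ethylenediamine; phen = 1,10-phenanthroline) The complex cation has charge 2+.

The complex cation is given as 2+; its ligand charges sum to -2, so Pb = +4.
A 1:1 salt means the anion carries the equal and opposite charge, 2−.
Anion: ligand charges sum to -6; for the ion to be 2−, Mo = +4.

diazido(ethylenediamine)(1,10-phenanthroline)lead(IV) azidohydroxotetraiodomolybdate(IV)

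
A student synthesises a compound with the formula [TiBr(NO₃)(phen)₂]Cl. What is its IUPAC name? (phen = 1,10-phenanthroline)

The 1 chloride counter-ion carries a total charge of -1, so each complex ion is 1+.
Ligand charges: 1×nitrato (-1 each), 2×1,10-phenanthroline (neutral), 1×bromo (-1 each); total -2. So Ti + (-2) = 1+, giving Ti = +3.
Ligands are named alphabetically: bromo before nitrato before phenanthroline.

bromonitratobis(1,10-phenanthroline)titanium(III) chloride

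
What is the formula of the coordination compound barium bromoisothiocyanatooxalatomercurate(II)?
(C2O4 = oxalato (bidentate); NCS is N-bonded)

Ligands: 1 oxalato (C2O4, -2), 1 bromo (Br, -1), 1 isothiocyanato (NCS, -1). Ligand charge sum = -4.
Charge balance with barium (+2) requires 1 complex ion per 1 barium.

Ba[HgBr(C2O4)(NCS)]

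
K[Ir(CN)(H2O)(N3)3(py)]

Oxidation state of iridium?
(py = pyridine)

+3

1 potassium outside the brackets (+1 each) → the complex ion is 1−.
Ligand charges: 1×H2O neutral; 1×py neutral; 1×CN = -1; 3×N3 = -3; sum -4.
Ir + (-4) = 1− ⇒ Ir is +3.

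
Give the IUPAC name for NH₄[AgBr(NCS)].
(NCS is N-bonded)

ammonium bromoisothiocyanatoargentate(I)

The 1 ammonium counter-ion carries a total charge of +1, so each complex ion is 1−.
Ligand charges: 1×bromo (-1 each), 1×isothiocyanato (-1 each); total -2. So Ag + (-2) = 1−, giving Ag = +1.
Ligands are named alphabetically: bromo before isothiocyanato.
The complex ion is anionic, so silver takes the -ate form argentate(I).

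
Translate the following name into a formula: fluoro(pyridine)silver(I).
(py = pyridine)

Ligands: 1 pyridine (py, neutral), 1 fluoro (F, -1). Ligand charge sum = -1.
With Ag in oxidation state +1, the complex ion is [Ag...].

[AgF(py)]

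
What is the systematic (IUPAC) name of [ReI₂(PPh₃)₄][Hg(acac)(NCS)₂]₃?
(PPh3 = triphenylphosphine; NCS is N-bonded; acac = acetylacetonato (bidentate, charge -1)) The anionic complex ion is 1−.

The complex anion is given as 1−; its ligand charges sum to -3, so Hg = +2.
With 3 anions per cation, the cation must be 3×1 = 3+.
Cation: ligand charges sum to -2; for the ion to be 3+, Re = +5.

diiodotetrakis(triphenylphosphine)rhenium(V) (acetylacetonato)diisothiocyanatomercurate(II)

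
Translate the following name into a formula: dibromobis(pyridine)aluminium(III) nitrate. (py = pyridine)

Ligands: 2 pyridine (py, neutral), 2 bromo (Br, -1). Ligand charge sum = -2.
With Al in oxidation state +3, the complex ion is [Al...]^1+.
Charge balance with nitrate (-1) requires 1 complex ion per 1 nitrate.

[AlBr2(py)2]NO3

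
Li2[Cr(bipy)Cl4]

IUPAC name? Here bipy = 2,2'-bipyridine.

The 2 lithium counter-ions carry a total charge of +2, so each complex ion is 2−.
Ligand charges: 1×2,2'-bipyridine (neutral), 4×chloro (-1 each); total -4. So Cr + (-4) = 2−, giving Cr = +2.
Ligands are named alphabetically: bipyridine before chloro.
The complex ion is anionic, so chromium takes the -ate form chromate(II).

lithium (2,2'-bipyridine)tetrachlorochromate(II)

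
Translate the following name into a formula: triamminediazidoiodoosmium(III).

Ligands: 1 iodo (I, -1), 2 azido (N3, -1), 3 ammine (NH3, neutral). Ligand charge sum = -3.
With Os in oxidation state +3, the complex ion is [Os...].

[OsI(N3)2(NH3)3]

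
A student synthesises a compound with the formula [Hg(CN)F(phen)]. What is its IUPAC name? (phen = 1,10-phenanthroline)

cyanofluoro(1,10-phenanthroline)mercury(II)

There is no counter-ion, so the complex is neutral overall.
Ligand charges: 1×cyano (-1 each), 1×1,10-phenanthroline (neutral), 1×fluoro (-1 each); total -2. So Hg + (-2) = 0, giving Hg = +2.
Ligands are named alphabetically: cyano before fluoro before phenanthroline.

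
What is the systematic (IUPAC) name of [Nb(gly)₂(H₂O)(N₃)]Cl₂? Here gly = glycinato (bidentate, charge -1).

aquaazidobis(glycinato)niobium(V) chloride

The 2 chloride counter-ions carry a total charge of -2, so each complex ion is 2+.
Ligand charges: 1×azido (-1 each), 1×aqua (neutral), 2×glycinato (-1 each); total -3. So Nb + (-3) = 2+, giving Nb = +5.
Ligands are named alphabetically: aqua before azido before glycinato.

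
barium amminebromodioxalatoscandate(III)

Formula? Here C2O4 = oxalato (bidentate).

Ligands: 2 oxalato (C2O4, -2), 1 ammine (NH3, neutral), 1 bromo (Br, -1). Ligand charge sum = -5.
Charge balance with barium (+2) requires 1 complex ion per 1 barium.

Ba[ScBr(C2O4)2(NH3)]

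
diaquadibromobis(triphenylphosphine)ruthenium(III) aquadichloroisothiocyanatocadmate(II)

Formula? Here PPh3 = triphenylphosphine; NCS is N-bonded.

[RuBr2(H2O)2(PPh3)2][CdCl2(H2O)(NCS)]

Cation [Ru…]: ligand charges -2, Ru(III) ⇒ ion charge 1+.
Anion [Cd…]: ligand charges -3, Cd(II) ⇒ ion charge 1−.
One 1+ cation balances one 1− anion.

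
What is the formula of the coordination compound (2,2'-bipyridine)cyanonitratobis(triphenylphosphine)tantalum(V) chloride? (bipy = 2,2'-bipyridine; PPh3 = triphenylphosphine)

Ligands: 1 2,2'-bipyridine (bipy, neutral), 1 nitrato (NO3, -1), 2 triphenylphosphine (PPh3, neutral), 1 cyano (CN, -1). Ligand charge sum = -2.
Charge balance with chloride (-1) requires 1 complex ion per 3 chloride.

[Ta(bipy)(CN)(NO3)(PPh3)2]Cl3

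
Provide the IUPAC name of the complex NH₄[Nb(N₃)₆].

ammonium hexaazidoniobate(V)

The 1 ammonium counter-ion carries a total charge of +1, so each complex ion is 1−.
Ligand charges: 6×azido (-1 each); total -6. So Nb + (-6) = 1−, giving Nb = +5.
The complex ion is anionic, so niobium takes the -ate form niobate(V).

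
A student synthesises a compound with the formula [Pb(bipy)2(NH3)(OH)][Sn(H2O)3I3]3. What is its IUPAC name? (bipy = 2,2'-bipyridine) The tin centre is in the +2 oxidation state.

amminebis(2,2'-bipyridine)hydroxolead(IV) triaquatriiodostannate(II)

Sn is given as +2; the anion's ligand charges sum to -3, so the complex anion is 1−.
With 3 anions per cation, the cation must be 3×1 = 3+.
Cation: ligand charges sum to -1; for the ion to be 3+, Pb = +4.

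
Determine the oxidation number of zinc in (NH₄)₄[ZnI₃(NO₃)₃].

4 ammonium outside the brackets (+1 each) → the complex ion is 4−.
Ligand charges: 3×NO3 = -3; 3×I = -3; sum -6.
Zn + (-6) = 4− ⇒ Zn is +2.

+2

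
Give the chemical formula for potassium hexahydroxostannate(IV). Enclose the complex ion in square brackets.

K2[Sn(OH)6]

Ligands: 6 hydroxo (OH, -1). Ligand charge sum = -6.
With Sn in oxidation state +4, the complex ion is [Sn...]^2−.
Charge balance with potassium (+1) requires 1 complex ion per 2 potassium.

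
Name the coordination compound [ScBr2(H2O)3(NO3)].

There is no counter-ion, so the complex is neutral overall.
Ligand charges: 1×nitrato (-1 each), 2×bromo (-1 each), 3×aqua (neutral); total -3. So Sc + (-3) = 0, giving Sc = +3.
Ligands are named alphabetically: aqua before bromo before nitrato.

triaquadibromonitratoscandium(III)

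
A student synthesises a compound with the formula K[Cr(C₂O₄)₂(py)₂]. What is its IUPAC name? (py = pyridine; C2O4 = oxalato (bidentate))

potassium dioxalatobis(pyridine)chromate(III)

The 1 potassium counter-ion carries a total charge of +1, so each complex ion is 1−.
Ligand charges: 2×pyridine (neutral), 2×oxalato (-2 each); total -4. So Cr + (-4) = 1−, giving Cr = +3.
The complex ion is anionic, so chromium takes the -ate form chromate(III).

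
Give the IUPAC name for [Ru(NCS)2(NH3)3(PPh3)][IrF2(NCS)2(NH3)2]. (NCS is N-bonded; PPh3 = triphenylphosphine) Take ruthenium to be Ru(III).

triamminediisothiocyanato(triphenylphosphine)ruthenium(III) diamminedifluorodiisothiocyanatoiridate(III)

Both ions are complex: the cation is named first with the plain metal name, the anion second with the -ate form; each ion's ligands are alphabetised independently.
Ru is given as +3; the cation's ligand charges sum to -2, so the complex cation is 1+.
A 1:1 salt means the anion carries the equal and opposite charge, 1−.
Anion: ligand charges sum to -4; for the ion to be 1−, Ir = +3.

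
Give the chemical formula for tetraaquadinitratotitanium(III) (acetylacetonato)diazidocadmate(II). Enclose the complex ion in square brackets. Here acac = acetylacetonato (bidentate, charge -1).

[Ti(H2O)4(NO3)2][Cd(acac)(N3)2]

Cation [Ti…]: ligand charges -2, Ti(III) ⇒ ion charge 1+.
Anion [Cd…]: ligand charges -3, Cd(II) ⇒ ion charge 1−.
One 1+ cation balances one 1− anion.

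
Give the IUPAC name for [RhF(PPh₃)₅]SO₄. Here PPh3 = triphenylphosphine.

fluoropentakis(triphenylphosphine)rhodium(III) sulfate

The 1 sulfate counter-ion carries a total charge of -2, so each complex ion is 2+.
Ligand charges: 5×triphenylphosphine (neutral), 1×fluoro (-1 each); total -1. So Rh + (-1) = 2+, giving Rh = +3.
Ligands are named alphabetically: fluoro before triphenylphosphine.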